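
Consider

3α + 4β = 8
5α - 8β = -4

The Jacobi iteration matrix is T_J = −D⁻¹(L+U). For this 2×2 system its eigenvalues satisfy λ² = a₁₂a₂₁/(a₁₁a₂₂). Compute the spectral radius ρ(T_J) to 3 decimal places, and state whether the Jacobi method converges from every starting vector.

0.913

a₁₂a₂₁/(a₁₁a₂₂) = (4)·(5) / ((3)·(-8)) = -0.833333
ρ = √|-0.833333| = √0.833333 = 0.913
ρ < 1, so Jacobi converges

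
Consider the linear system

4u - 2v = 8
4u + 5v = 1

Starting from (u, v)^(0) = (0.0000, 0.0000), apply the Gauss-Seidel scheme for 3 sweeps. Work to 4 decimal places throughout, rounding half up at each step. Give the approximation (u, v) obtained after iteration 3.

(1.5800, -1.0640)

Iteration 1:
  u = (8 - (-2)·0.0000) / (4) = 2.0000
  v = (1 - (4)·2.0000) / (5) = -1.4000
Iteration 2:
  u = (8 - (-2)·-1.4000) / (4) = 1.3000
  v = (1 - (4)·1.3000) / (5) = -0.8400
Iteration 3:
  u = (8 - (-2)·-0.8400) / (4) = 1.5800
  v = (1 - (4)·1.5800) / (5) = -1.0640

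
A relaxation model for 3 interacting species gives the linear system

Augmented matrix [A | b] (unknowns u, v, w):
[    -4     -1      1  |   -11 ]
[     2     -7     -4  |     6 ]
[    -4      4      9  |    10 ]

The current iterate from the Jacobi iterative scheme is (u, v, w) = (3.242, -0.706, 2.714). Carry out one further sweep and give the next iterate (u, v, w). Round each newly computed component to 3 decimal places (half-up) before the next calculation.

(3.605, -1.482, 2.866)

One sweep:
  u = (-11 - (-1)·-0.706 - (1)·2.714) / (-4) = 3.605
  v = (6 - (2)·3.242 - (-4)·2.714) / (-7) = -1.482
  w = (10 - (-4)·3.242 - (4)·-0.706) / (9) = 2.866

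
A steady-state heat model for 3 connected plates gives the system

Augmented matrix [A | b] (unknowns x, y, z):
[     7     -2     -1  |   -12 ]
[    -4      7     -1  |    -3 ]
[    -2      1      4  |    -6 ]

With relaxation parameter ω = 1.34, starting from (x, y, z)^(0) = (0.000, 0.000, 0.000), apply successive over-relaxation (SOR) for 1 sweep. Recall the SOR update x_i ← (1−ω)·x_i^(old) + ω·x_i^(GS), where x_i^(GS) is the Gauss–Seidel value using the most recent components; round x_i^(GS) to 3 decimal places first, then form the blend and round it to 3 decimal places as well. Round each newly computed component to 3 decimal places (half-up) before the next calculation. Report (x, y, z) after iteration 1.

(-2.297, -2.333, -2.767)

Iteration 1:
  x: GS value = (-12 - (-2)·0.000 - (-1)·0.000) / (7) = -1.714;  x ← (1−ω)·0.000 + ω·-1.714 = -2.297
  y: GS value = (-3 - (-4)·-2.297 - (-1)·0.000) / (7) = -1.741;  y ← (1−ω)·0.000 + ω·-1.741 = -2.333
  z: GS value = (-6 - (-2)·-2.297 - (1)·-2.333) / (4) = -2.065;  z ← (1−ω)·0.000 + ω·-2.065 = -2.767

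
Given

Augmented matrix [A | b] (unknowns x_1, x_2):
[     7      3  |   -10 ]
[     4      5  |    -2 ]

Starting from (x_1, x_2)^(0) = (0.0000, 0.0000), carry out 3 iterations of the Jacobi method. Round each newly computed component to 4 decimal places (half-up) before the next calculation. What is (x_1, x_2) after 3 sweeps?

Iteration 1:
  x_1 = (-10 - (3)·0.0000) / (7) = -1.4286
  x_2 = (-2 - (4)·0.0000) / (5) = -0.4000
Iteration 2:
  x_1 = (-10 - (3)·-0.4000) / (7) = -1.2571
  x_2 = (-2 - (4)·-1.4286) / (5) = 0.7429
Iteration 3:
  x_1 = (-10 - (3)·0.7429) / (7) = -1.7470
  x_2 = (-2 - (4)·-1.2571) / (5) = 0.6057

(-1.7470, 0.6057)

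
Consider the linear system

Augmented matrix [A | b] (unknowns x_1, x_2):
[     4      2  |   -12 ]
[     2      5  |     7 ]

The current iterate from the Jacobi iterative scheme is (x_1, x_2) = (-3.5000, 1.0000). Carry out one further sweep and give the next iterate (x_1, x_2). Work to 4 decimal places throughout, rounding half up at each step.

(-3.5000, 2.8000)

One sweep:
  x_1 = (-12 - (2)·1.0000) / (4) = -3.5000
  x_2 = (7 - (2)·-3.5000) / (5) = 2.8000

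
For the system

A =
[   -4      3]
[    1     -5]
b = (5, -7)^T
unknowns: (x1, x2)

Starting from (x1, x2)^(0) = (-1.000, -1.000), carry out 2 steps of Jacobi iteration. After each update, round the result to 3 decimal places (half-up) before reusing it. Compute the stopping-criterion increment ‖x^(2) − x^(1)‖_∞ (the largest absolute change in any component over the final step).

Iteration 1:
  x1 = (5 - (3)·-1.000) / (-4) = -2.000
  x2 = (-7 - (1)·-1.000) / (-5) = 1.200
Iteration 2:
  x1 = (5 - (3)·1.200) / (-4) = -0.350
  x2 = (-7 - (1)·-2.000) / (-5) = 1.000
Change: (1.650, -0.200) → max |·| = 1.650

1.650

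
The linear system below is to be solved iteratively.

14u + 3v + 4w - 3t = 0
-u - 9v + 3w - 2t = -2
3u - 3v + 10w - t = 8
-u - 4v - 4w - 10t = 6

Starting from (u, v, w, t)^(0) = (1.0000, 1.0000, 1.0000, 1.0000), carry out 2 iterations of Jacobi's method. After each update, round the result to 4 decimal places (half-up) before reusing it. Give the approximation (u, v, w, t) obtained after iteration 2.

(-0.6262, 0.8873, 0.8024, -1.0203)

Iteration 1:
  u = (0 - (3)·1.0000 - (4)·1.0000 - (-3)·1.0000) / (14) = -0.2857
  v = (-2 - (-1)·1.0000 - (3)·1.0000 - (-2)·1.0000) / (-9) = 0.2222
  w = (8 - (3)·1.0000 - (-3)·1.0000 - (-1)·1.0000) / (10) = 0.9000
  t = (6 - (-1)·1.0000 - (-4)·1.0000 - (-4)·1.0000) / (-10) = -1.5000
Iteration 2:
  u = (0 - (3)·0.2222 - (4)·0.9000 - (-3)·-1.5000) / (14) = -0.6262
  v = (-2 - (-1)·-0.2857 - (3)·0.9000 - (-2)·-1.5000) / (-9) = 0.8873
  w = (8 - (3)·-0.2857 - (-3)·0.2222 - (-1)·-1.5000) / (10) = 0.8024
  t = (6 - (-1)·-0.2857 - (-4)·0.2222 - (-4)·0.9000) / (-10) = -1.0203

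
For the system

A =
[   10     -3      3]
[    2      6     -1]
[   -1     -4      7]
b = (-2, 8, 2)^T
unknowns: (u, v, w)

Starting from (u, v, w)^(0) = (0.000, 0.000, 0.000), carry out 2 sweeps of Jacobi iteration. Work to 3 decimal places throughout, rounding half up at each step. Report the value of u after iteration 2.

0.114

Iteration 1:
  u = (-2 - (-3)·0.000 - (3)·0.000) / (10) = -0.200
  v = (8 - (2)·0.000 - (-1)·0.000) / (6) = 1.333
  w = (2 - (-1)·0.000 - (-4)·0.000) / (7) = 0.286
Iteration 2:
  u = (-2 - (-3)·1.333 - (3)·0.286) / (10) = 0.114
  v = (8 - (2)·-0.200 - (-1)·0.286) / (6) = 1.448
  w = (2 - (-1)·-0.200 - (-4)·1.333) / (7) = 1.019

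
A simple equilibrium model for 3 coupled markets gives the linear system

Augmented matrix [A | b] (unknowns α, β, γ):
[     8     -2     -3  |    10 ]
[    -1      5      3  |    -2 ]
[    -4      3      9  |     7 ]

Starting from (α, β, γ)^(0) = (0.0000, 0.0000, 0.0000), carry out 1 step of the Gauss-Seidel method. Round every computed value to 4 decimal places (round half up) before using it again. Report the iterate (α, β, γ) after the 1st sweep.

Iteration 1:
  α = (10 - (-2)·0.0000 - (-3)·0.0000) / (8) = 1.2500
  β = (-2 - (-1)·1.2500 - (3)·0.0000) / (5) = -0.1500
  γ = (7 - (-4)·1.2500 - (3)·-0.1500) / (9) = 1.3833

(1.2500, -0.1500, 1.3833)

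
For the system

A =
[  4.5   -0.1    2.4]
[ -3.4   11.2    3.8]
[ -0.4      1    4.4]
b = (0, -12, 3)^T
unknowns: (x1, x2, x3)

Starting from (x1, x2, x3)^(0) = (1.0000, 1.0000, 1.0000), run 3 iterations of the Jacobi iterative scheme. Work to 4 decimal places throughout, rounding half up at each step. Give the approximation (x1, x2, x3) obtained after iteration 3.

Iteration 1:
  x1 = (0 - (-0.1)·1.0000 - (2.4)·1.0000) / (4.5) = -0.5111
  x2 = (-12 - (-3.4)·1.0000 - (3.8)·1.0000) / (11.2) = -1.1071
  x3 = (3 - (-0.4)·1.0000 - (1)·1.0000) / (4.4) = 0.5455
Iteration 2:
  x1 = (0 - (-0.1)·-1.1071 - (2.4)·0.5455) / (4.5) = -0.3155
  x2 = (-12 - (-3.4)·-0.5111 - (3.8)·0.5455) / (11.2) = -1.4117
  x3 = (3 - (-0.4)·-0.5111 - (1)·-1.1071) / (4.4) = 0.8870
Iteration 3:
  x1 = (0 - (-0.1)·-1.4117 - (2.4)·0.8870) / (4.5) = -0.5044
  x2 = (-12 - (-3.4)·-0.3155 - (3.8)·0.8870) / (11.2) = -1.4682
  x3 = (3 - (-0.4)·-0.3155 - (1)·-1.4117) / (4.4) = 0.9740

(-0.5044, -1.4682, 0.9740)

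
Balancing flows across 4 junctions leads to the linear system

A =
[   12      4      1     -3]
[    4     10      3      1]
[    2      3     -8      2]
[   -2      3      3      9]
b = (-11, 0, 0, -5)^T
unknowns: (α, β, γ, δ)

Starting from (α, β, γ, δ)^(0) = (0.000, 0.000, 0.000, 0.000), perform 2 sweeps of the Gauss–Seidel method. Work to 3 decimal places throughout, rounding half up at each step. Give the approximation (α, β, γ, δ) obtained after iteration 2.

(-1.244, 0.610, -0.295, -0.937)

Iteration 1:
  α = (-11 - (4)·0.000 - (1)·0.000 - (-3)·0.000) / (12) = -0.917
  β = (0 - (4)·-0.917 - (3)·0.000 - (1)·0.000) / (10) = 0.367
  γ = (0 - (2)·-0.917 - (3)·0.367 - (2)·0.000) / (-8) = -0.092
  δ = (-5 - (-2)·-0.917 - (3)·0.367 - (3)·-0.092) / (9) = -0.851
Iteration 2:
  α = (-11 - (4)·0.367 - (1)·-0.092 - (-3)·-0.851) / (12) = -1.244
  β = (0 - (4)·-1.244 - (3)·-0.092 - (1)·-0.851) / (10) = 0.610
  γ = (0 - (2)·-1.244 - (3)·0.610 - (2)·-0.851) / (-8) = -0.295
  δ = (-5 - (-2)·-1.244 - (3)·0.610 - (3)·-0.295) / (9) = -0.937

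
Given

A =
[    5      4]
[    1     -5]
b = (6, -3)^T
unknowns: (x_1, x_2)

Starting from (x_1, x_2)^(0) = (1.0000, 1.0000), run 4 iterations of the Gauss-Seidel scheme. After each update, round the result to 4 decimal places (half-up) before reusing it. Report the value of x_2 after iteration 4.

Iteration 1:
  x_1 = (6 - (4)·1.0000) / (5) = 0.4000
  x_2 = (-3 - (1)·0.4000) / (-5) = 0.6800
Iteration 2:
  x_1 = (6 - (4)·0.6800) / (5) = 0.6560
  x_2 = (-3 - (1)·0.6560) / (-5) = 0.7312
Iteration 3:
  x_1 = (6 - (4)·0.7312) / (5) = 0.6150
  x_2 = (-3 - (1)·0.6150) / (-5) = 0.7230
Iteration 4:
  x_1 = (6 - (4)·0.7230) / (5) = 0.6216
  x_2 = (-3 - (1)·0.6216) / (-5) = 0.7243

0.7243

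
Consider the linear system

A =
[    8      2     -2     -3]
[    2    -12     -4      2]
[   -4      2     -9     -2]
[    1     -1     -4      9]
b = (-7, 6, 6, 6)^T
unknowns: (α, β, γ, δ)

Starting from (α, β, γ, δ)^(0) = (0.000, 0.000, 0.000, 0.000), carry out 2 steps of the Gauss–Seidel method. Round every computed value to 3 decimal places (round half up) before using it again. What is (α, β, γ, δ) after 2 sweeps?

(-0.629, -0.380, -0.584, 0.435)

Iteration 1:
  α = (-7 - (2)·0.000 - (-2)·0.000 - (-3)·0.000) / (8) = -0.875
  β = (6 - (2)·-0.875 - (-4)·0.000 - (2)·0.000) / (-12) = -0.646
  γ = (6 - (-4)·-0.875 - (2)·-0.646 - (-2)·0.000) / (-9) = -0.421
  δ = (6 - (1)·-0.875 - (-1)·-0.646 - (-4)·-0.421) / (9) = 0.505
Iteration 2:
  α = (-7 - (2)·-0.646 - (-2)·-0.421 - (-3)·0.505) / (8) = -0.629
  β = (6 - (2)·-0.629 - (-4)·-0.421 - (2)·0.505) / (-12) = -0.380
  γ = (6 - (-4)·-0.629 - (2)·-0.380 - (-2)·0.505) / (-9) = -0.584
  δ = (6 - (1)·-0.629 - (-1)·-0.380 - (-4)·-0.584) / (9) = 0.435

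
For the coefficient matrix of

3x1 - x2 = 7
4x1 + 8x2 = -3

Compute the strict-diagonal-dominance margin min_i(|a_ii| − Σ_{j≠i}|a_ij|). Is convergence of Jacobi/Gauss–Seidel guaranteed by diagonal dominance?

2

row 1: |3| − (1) = 2
row 2: |8| − (4) = 4
minimum over rows = 2 → strictly diagonally dominant (convergence guaranteed)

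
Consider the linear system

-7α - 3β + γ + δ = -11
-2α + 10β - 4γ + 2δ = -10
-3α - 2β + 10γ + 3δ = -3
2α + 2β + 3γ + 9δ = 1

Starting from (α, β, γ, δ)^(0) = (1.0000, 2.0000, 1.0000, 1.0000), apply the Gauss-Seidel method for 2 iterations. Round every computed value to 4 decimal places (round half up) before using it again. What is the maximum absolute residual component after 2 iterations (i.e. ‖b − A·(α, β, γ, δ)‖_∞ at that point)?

Iteration 1:
  α = (-11 - (-3)·2.0000 - (1)·1.0000 - (1)·1.0000) / (-7) = 1.0000
  β = (-10 - (-2)·1.0000 - (-4)·1.0000 - (2)·1.0000) / (10) = -0.6000
  γ = (-3 - (-3)·1.0000 - (-2)·-0.6000 - (3)·1.0000) / (10) = -0.4200
  δ = (1 - (2)·1.0000 - (2)·-0.6000 - (3)·-0.4200) / (9) = 0.1622
Iteration 2:
  α = (-11 - (-3)·-0.6000 - (1)·-0.4200 - (1)·0.1622) / (-7) = 1.7917
  β = (-10 - (-2)·1.7917 - (-4)·-0.4200 - (2)·0.1622) / (10) = -0.8421
  γ = (-3 - (-3)·1.7917 - (-2)·-0.8421 - (3)·0.1622) / (10) = 0.0204
  δ = (1 - (2)·1.7917 - (2)·-0.8421 - (3)·0.0204) / (9) = -0.1067
Residual b − A·x = (-0.8981, 2.2994, 0.8070, -0.0001); ∞-norm = 2.2994

2.2994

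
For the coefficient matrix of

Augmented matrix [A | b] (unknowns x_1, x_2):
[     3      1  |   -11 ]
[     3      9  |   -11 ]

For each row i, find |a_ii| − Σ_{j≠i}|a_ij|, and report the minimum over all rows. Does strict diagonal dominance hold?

row 1: |3| − (1) = 2
row 2: |9| − (3) = 6
minimum over rows = 2 → strictly diagonally dominant (convergence guaranteed)

2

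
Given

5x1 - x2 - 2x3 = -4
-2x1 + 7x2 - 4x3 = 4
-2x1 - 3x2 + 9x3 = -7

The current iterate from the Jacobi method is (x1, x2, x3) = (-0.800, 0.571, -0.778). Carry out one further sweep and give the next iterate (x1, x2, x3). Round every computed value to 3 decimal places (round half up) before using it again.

One sweep:
  x1 = (-4 - (-1)·0.571 - (-2)·-0.778) / (5) = -0.997
  x2 = (4 - (-2)·-0.800 - (-4)·-0.778) / (7) = -0.102
  x3 = (-7 - (-2)·-0.800 - (-3)·0.571) / (9) = -0.765

(-0.997, -0.102, -0.765)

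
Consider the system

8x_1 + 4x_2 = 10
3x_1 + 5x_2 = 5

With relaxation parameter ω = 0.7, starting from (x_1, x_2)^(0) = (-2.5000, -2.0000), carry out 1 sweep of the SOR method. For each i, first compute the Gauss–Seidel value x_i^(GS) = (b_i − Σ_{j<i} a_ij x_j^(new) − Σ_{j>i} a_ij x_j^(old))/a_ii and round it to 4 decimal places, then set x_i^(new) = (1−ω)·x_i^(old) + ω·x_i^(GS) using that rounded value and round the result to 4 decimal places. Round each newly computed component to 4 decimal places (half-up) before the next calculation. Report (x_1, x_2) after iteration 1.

Iteration 1:
  x_1: GS value = (10 - (4)·-2.0000) / (8) = 2.2500;  x_1 ← (1−ω)·-2.5000 + ω·2.2500 = 0.8250
  x_2: GS value = (5 - (3)·0.8250) / (5) = 0.5050;  x_2 ← (1−ω)·-2.0000 + ω·0.5050 = -0.2465

(0.8250, -0.2465)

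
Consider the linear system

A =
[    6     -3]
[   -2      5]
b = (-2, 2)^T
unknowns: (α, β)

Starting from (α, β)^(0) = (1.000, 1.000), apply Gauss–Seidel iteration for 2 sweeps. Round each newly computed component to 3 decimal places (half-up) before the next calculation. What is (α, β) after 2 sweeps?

(-0.100, 0.360)

Iteration 1:
  α = (-2 - (-3)·1.000) / (6) = 0.167
  β = (2 - (-2)·0.167) / (5) = 0.467
Iteration 2:
  α = (-2 - (-3)·0.467) / (6) = -0.100
  β = (2 - (-2)·-0.100) / (5) = 0.360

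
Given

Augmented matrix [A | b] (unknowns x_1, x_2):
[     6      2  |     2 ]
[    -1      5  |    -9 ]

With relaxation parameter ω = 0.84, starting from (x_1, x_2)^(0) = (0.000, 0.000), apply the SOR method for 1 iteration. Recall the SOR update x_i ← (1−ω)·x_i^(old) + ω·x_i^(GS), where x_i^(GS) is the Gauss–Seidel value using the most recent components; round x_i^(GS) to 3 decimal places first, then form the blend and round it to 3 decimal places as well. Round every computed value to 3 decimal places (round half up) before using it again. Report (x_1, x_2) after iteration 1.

Iteration 1:
  x_1: GS value = (2 - (2)·0.000) / (6) = 0.333;  x_1 ← (1−ω)·0.000 + ω·0.333 = 0.280
  x_2: GS value = (-9 - (-1)·0.280) / (5) = -1.744;  x_2 ← (1−ω)·0.000 + ω·-1.744 = -1.465

(0.280, -1.465)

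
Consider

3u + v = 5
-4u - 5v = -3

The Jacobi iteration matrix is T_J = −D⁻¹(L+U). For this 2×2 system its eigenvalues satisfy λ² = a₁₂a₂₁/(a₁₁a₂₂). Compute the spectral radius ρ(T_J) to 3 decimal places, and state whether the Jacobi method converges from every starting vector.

a₁₂a₂₁/(a₁₁a₂₂) = (1)·(-4) / ((3)·(-5)) = 0.266667
ρ = √|0.266667| = √0.266667 = 0.516
ρ < 1, so Jacobi converges

0.516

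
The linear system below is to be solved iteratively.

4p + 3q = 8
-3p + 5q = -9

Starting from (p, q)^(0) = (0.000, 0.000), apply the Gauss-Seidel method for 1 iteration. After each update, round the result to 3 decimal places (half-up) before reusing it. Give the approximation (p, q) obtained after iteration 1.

Iteration 1:
  p = (8 - (3)·0.000) / (4) = 2.000
  q = (-9 - (-3)·2.000) / (5) = -0.600

(2.000, -0.600)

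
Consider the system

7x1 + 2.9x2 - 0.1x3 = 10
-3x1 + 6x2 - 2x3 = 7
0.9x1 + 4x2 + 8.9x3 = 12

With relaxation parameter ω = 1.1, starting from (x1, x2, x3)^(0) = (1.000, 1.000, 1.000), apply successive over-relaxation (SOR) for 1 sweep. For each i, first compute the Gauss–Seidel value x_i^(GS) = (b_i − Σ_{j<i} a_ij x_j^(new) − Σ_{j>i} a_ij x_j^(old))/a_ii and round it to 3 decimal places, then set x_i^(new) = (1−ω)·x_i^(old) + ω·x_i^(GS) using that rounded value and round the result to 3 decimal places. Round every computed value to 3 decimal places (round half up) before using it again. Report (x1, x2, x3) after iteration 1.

(1.032, 2.118, 0.221)

Iteration 1:
  x1: GS value = (10 - (2.9)·1.000 - (-0.1)·1.000) / (7) = 1.029;  x1 ← (1−ω)·1.000 + ω·1.029 = 1.032
  x2: GS value = (7 - (-3)·1.032 - (-2)·1.000) / (6) = 2.016;  x2 ← (1−ω)·1.000 + ω·2.016 = 2.118
  x3: GS value = (12 - (0.9)·1.032 - (4)·2.118) / (8.9) = 0.292;  x3 ← (1−ω)·1.000 + ω·0.292 = 0.221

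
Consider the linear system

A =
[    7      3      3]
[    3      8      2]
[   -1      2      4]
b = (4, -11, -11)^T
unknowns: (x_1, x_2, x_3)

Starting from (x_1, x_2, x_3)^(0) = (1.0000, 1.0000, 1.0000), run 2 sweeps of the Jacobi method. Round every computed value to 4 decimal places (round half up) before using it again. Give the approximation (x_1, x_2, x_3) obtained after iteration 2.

(2.7143, -0.5179, -1.8214)

Iteration 1:
  x_1 = (4 - (3)·1.0000 - (3)·1.0000) / (7) = -0.2857
  x_2 = (-11 - (3)·1.0000 - (2)·1.0000) / (8) = -2.0000
  x_3 = (-11 - (-1)·1.0000 - (2)·1.0000) / (4) = -3.0000
Iteration 2:
  x_1 = (4 - (3)·-2.0000 - (3)·-3.0000) / (7) = 2.7143
  x_2 = (-11 - (3)·-0.2857 - (2)·-3.0000) / (8) = -0.5179
  x_3 = (-11 - (-1)·-0.2857 - (2)·-2.0000) / (4) = -1.8214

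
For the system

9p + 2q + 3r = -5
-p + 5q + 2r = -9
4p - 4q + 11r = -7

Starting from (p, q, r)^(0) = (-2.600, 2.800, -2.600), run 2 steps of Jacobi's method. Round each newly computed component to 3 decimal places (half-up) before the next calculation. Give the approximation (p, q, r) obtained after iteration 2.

Iteration 1:
  p = (-5 - (2)·2.800 - (3)·-2.600) / (9) = -0.311
  q = (-9 - (-1)·-2.600 - (2)·-2.600) / (5) = -1.280
  r = (-7 - (4)·-2.600 - (-4)·2.800) / (11) = 1.327
Iteration 2:
  p = (-5 - (2)·-1.280 - (3)·1.327) / (9) = -0.713
  q = (-9 - (-1)·-0.311 - (2)·1.327) / (5) = -2.393
  r = (-7 - (4)·-0.311 - (-4)·-1.280) / (11) = -0.989

(-0.713, -2.393, -0.989)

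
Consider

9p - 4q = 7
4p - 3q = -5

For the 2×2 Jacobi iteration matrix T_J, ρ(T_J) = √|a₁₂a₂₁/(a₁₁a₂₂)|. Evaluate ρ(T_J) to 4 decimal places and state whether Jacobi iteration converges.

a₁₂a₂₁/(a₁₁a₂₂) = (-4)·(4) / ((9)·(-3)) = 0.592593
ρ = √|0.592593| = √0.592593 = 0.7698
ρ < 1, so Jacobi converges

0.7698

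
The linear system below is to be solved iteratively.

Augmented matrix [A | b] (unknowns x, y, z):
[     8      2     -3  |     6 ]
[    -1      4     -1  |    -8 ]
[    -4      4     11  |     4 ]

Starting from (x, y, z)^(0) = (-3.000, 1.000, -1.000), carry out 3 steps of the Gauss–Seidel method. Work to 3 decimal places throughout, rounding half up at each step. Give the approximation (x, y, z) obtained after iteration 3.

Iteration 1:
  x = (6 - (2)·1.000 - (-3)·-1.000) / (8) = 0.125
  y = (-8 - (-1)·0.125 - (-1)·-1.000) / (4) = -2.219
  z = (4 - (-4)·0.125 - (4)·-2.219) / (11) = 1.216
Iteration 2:
  x = (6 - (2)·-2.219 - (-3)·1.216) / (8) = 1.761
  y = (-8 - (-1)·1.761 - (-1)·1.216) / (4) = -1.256
  z = (4 - (-4)·1.761 - (4)·-1.256) / (11) = 1.461
Iteration 3:
  x = (6 - (2)·-1.256 - (-3)·1.461) / (8) = 1.612
  y = (-8 - (-1)·1.612 - (-1)·1.461) / (4) = -1.232
  z = (4 - (-4)·1.612 - (4)·-1.232) / (11) = 1.398

(1.612, -1.232, 1.398)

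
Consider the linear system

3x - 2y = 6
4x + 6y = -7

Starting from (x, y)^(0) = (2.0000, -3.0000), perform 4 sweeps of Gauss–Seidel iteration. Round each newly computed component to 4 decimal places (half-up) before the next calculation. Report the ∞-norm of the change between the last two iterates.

0.2415

Iteration 1:
  x = (6 - (-2)·-3.0000) / (3) = 0.0000
  y = (-7 - (4)·0.0000) / (6) = -1.1667
Iteration 2:
  x = (6 - (-2)·-1.1667) / (3) = 1.2222
  y = (-7 - (4)·1.2222) / (6) = -1.9815
Iteration 3:
  x = (6 - (-2)·-1.9815) / (3) = 0.6790
  y = (-7 - (4)·0.6790) / (6) = -1.6193
Iteration 4:
  x = (6 - (-2)·-1.6193) / (3) = 0.9205
  y = (-7 - (4)·0.9205) / (6) = -1.7803
Change: (0.2415, -0.1610) → max |·| = 0.2415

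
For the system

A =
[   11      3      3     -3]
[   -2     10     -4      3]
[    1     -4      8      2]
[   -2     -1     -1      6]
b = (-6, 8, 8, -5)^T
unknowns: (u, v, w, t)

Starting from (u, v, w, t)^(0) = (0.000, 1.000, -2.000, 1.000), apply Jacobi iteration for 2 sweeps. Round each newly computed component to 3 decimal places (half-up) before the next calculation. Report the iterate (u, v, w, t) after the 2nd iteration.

(-1.077, 1.600, 1.100, -0.675)

Iteration 1:
  u = (-6 - (3)·1.000 - (3)·-2.000 - (-3)·1.000) / (11) = 0.000
  v = (8 - (-2)·0.000 - (-4)·-2.000 - (3)·1.000) / (10) = -0.300
  w = (8 - (1)·0.000 - (-4)·1.000 - (2)·1.000) / (8) = 1.250
  t = (-5 - (-2)·0.000 - (-1)·1.000 - (-1)·-2.000) / (6) = -1.000
Iteration 2:
  u = (-6 - (3)·-0.300 - (3)·1.250 - (-3)·-1.000) / (11) = -1.077
  v = (8 - (-2)·0.000 - (-4)·1.250 - (3)·-1.000) / (10) = 1.600
  w = (8 - (1)·0.000 - (-4)·-0.300 - (2)·-1.000) / (8) = 1.100
  t = (-5 - (-2)·0.000 - (-1)·-0.300 - (-1)·1.250) / (6) = -0.675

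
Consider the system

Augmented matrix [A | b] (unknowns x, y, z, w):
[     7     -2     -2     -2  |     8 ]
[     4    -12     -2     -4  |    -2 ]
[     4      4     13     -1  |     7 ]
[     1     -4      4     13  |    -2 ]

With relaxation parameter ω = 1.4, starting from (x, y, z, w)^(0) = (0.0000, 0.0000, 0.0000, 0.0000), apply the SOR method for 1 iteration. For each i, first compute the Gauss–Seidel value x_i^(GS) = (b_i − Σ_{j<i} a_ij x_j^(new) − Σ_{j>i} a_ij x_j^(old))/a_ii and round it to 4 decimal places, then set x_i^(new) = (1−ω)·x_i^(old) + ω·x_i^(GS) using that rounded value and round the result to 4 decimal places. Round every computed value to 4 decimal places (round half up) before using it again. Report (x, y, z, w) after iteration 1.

(1.6001, 0.9800, -0.3576, 0.1884)

Iteration 1:
  x: GS value = (8 - (-2)·0.0000 - (-2)·0.0000 - (-2)·0.0000) / (7) = 1.1429;  x ← (1−ω)·0.0000 + ω·1.1429 = 1.6001
  y: GS value = (-2 - (4)·1.6001 - (-2)·0.0000 - (-4)·0.0000) / (-12) = 0.7000;  y ← (1−ω)·0.0000 + ω·0.7000 = 0.9800
  z: GS value = (7 - (4)·1.6001 - (4)·0.9800 - (-1)·0.0000) / (13) = -0.2554;  z ← (1−ω)·0.0000 + ω·-0.2554 = -0.3576
  w: GS value = (-2 - (1)·1.6001 - (-4)·0.9800 - (4)·-0.3576) / (13) = 0.1346;  w ← (1−ω)·0.0000 + ω·0.1346 = 0.1884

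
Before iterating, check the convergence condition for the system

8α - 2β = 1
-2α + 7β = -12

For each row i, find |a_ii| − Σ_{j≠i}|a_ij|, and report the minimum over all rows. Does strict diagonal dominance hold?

row 1: |8| − (2) = 6
row 2: |7| − (2) = 5
minimum over rows = 5 → strictly diagonally dominant (convergence guaranteed)

5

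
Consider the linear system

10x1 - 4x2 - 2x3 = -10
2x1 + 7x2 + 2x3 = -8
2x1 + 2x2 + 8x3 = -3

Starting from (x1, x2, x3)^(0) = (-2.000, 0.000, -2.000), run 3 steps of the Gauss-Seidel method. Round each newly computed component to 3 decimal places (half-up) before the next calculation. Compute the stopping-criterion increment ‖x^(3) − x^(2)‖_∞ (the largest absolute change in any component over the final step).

Iteration 1:
  x1 = (-10 - (-4)·0.000 - (-2)·-2.000) / (10) = -1.400
  x2 = (-8 - (2)·-1.400 - (2)·-2.000) / (7) = -0.171
  x3 = (-3 - (2)·-1.400 - (2)·-0.171) / (8) = 0.018
Iteration 2:
  x1 = (-10 - (-4)·-0.171 - (-2)·0.018) / (10) = -1.065
  x2 = (-8 - (2)·-1.065 - (2)·0.018) / (7) = -0.844
  x3 = (-3 - (2)·-1.065 - (2)·-0.844) / (8) = 0.102
Iteration 3:
  x1 = (-10 - (-4)·-0.844 - (-2)·0.102) / (10) = -1.317
  x2 = (-8 - (2)·-1.317 - (2)·0.102) / (7) = -0.796
  x3 = (-3 - (2)·-1.317 - (2)·-0.796) / (8) = 0.153
Change: (-0.252, 0.048, 0.051) → max |·| = 0.252

0.252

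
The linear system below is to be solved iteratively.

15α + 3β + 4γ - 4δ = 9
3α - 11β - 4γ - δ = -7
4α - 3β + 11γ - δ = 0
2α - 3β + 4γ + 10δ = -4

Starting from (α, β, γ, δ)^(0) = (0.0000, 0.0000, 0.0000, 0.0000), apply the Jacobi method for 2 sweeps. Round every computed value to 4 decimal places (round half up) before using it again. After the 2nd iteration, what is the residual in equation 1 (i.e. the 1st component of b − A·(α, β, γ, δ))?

Iteration 1:
  α = (9 - (3)·0.0000 - (4)·0.0000 - (-4)·0.0000) / (15) = 0.6000
  β = (-7 - (3)·0.0000 - (-4)·0.0000 - (-1)·0.0000) / (-11) = 0.6364
  γ = (0 - (4)·0.0000 - (-3)·0.0000 - (-1)·0.0000) / (11) = 0.0000
  δ = (-4 - (2)·0.0000 - (-3)·0.0000 - (4)·0.0000) / (10) = -0.4000
Iteration 2:
  α = (9 - (3)·0.6364 - (4)·0.0000 - (-4)·-0.4000) / (15) = 0.3661
  β = (-7 - (3)·0.6000 - (-4)·0.0000 - (-1)·-0.4000) / (-11) = 0.8364
  γ = (0 - (4)·0.6000 - (-3)·0.6364 - (-1)·-0.4000) / (11) = -0.0810
  δ = (-4 - (2)·0.6000 - (-3)·0.6364 - (4)·0.0000) / (10) = -0.3291
Residual b − A·x = (0.0069, 0.4490, 1.6067, 1.3920)

0.0069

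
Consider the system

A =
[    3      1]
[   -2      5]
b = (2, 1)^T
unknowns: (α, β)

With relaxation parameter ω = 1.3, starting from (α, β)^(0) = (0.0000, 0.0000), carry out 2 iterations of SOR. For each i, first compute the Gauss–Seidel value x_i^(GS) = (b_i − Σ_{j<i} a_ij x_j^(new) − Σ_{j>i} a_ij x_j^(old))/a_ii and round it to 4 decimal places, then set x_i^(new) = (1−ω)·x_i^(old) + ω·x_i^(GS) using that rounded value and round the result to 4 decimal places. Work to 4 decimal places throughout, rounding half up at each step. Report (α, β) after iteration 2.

Iteration 1:
  α: GS value = (2 - (1)·0.0000) / (3) = 0.6667;  α ← (1−ω)·0.0000 + ω·0.6667 = 0.8667
  β: GS value = (1 - (-2)·0.8667) / (5) = 0.5467;  β ← (1−ω)·0.0000 + ω·0.5467 = 0.7107
Iteration 2:
  α: GS value = (2 - (1)·0.7107) / (3) = 0.4298;  α ← (1−ω)·0.8667 + ω·0.4298 = 0.2987
  β: GS value = (1 - (-2)·0.2987) / (5) = 0.3195;  β ← (1−ω)·0.7107 + ω·0.3195 = 0.2021

(0.2987, 0.2021)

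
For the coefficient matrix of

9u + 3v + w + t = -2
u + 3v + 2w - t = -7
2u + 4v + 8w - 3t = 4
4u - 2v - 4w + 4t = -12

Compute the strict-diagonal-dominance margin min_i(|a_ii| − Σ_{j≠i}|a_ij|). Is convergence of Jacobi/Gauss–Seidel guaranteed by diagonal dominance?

row 1: |9| − (3+1+1) = 4
row 2: |3| − (1+2+1) = -1
row 3: |8| − (2+4+3) = -1
row 4: |4| − (4+2+4) = -6
minimum over rows = -6 → not strictly diagonally dominant

-6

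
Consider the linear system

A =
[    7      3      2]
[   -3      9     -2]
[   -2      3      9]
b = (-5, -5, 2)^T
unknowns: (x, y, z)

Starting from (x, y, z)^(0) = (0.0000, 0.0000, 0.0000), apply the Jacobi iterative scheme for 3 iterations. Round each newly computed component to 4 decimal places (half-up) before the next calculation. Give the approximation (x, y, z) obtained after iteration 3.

Iteration 1:
  x = (-5 - (3)·0.0000 - (2)·0.0000) / (7) = -0.7143
  y = (-5 - (-3)·0.0000 - (-2)·0.0000) / (9) = -0.5556
  z = (2 - (-2)·0.0000 - (3)·0.0000) / (9) = 0.2222
Iteration 2:
  x = (-5 - (3)·-0.5556 - (2)·0.2222) / (7) = -0.5397
  y = (-5 - (-3)·-0.7143 - (-2)·0.2222) / (9) = -0.7443
  z = (2 - (-2)·-0.7143 - (3)·-0.5556) / (9) = 0.2487
Iteration 3:
  x = (-5 - (3)·-0.7443 - (2)·0.2487) / (7) = -0.4664
  y = (-5 - (-3)·-0.5397 - (-2)·0.2487) / (9) = -0.6802
  z = (2 - (-2)·-0.5397 - (3)·-0.7443) / (9) = 0.3504

(-0.4664, -0.6802, 0.3504)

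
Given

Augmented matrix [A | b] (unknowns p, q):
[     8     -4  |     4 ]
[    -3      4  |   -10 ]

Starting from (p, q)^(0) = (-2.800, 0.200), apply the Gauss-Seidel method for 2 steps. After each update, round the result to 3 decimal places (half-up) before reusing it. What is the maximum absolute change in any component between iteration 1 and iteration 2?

Iteration 1:
  p = (4 - (-4)·0.200) / (8) = 0.600
  q = (-10 - (-3)·0.600) / (4) = -2.050
Iteration 2:
  p = (4 - (-4)·-2.050) / (8) = -0.525
  q = (-10 - (-3)·-0.525) / (4) = -2.894
Change: (-1.125, -0.844) → max |·| = 1.125

1.125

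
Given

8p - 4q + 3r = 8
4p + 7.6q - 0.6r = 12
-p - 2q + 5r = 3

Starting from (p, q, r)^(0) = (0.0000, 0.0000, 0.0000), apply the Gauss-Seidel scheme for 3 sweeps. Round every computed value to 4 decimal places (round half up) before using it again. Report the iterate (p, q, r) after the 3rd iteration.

(1.0844, 1.1076, 1.2599)

Iteration 1:
  p = (8 - (-4)·0.0000 - (3)·0.0000) / (8) = 1.0000
  q = (12 - (4)·1.0000 - (-0.6)·0.0000) / (7.6) = 1.0526
  r = (3 - (-1)·1.0000 - (-2)·1.0526) / (5) = 1.2210
Iteration 2:
  p = (8 - (-4)·1.0526 - (3)·1.2210) / (8) = 1.0684
  q = (12 - (4)·1.0684 - (-0.6)·1.2210) / (7.6) = 1.1130
  r = (3 - (-1)·1.0684 - (-2)·1.1130) / (5) = 1.2589
Iteration 3:
  p = (8 - (-4)·1.1130 - (3)·1.2589) / (8) = 1.0844
  q = (12 - (4)·1.0844 - (-0.6)·1.2589) / (7.6) = 1.1076
  r = (3 - (-1)·1.0844 - (-2)·1.1076) / (5) = 1.2599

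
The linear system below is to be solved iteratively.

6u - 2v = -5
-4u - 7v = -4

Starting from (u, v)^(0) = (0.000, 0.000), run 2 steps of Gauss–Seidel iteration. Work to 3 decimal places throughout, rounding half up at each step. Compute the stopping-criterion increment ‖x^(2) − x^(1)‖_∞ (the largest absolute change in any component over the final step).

0.349

Iteration 1:
  u = (-5 - (-2)·0.000) / (6) = -0.833
  v = (-4 - (-4)·-0.833) / (-7) = 1.047
Iteration 2:
  u = (-5 - (-2)·1.047) / (6) = -0.484
  v = (-4 - (-4)·-0.484) / (-7) = 0.848
Change: (0.349, -0.199) → max |·| = 0.349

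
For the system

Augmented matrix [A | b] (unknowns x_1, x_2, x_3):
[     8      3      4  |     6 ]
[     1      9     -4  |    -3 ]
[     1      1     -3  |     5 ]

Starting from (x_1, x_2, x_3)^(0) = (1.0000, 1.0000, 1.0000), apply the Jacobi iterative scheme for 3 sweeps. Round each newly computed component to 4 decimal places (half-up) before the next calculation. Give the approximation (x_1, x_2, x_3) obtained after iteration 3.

Iteration 1:
  x_1 = (6 - (3)·1.0000 - (4)·1.0000) / (8) = -0.1250
  x_2 = (-3 - (1)·1.0000 - (-4)·1.0000) / (9) = 0.0000
  x_3 = (5 - (1)·1.0000 - (1)·1.0000) / (-3) = -1.0000
Iteration 2:
  x_1 = (6 - (3)·0.0000 - (4)·-1.0000) / (8) = 1.2500
  x_2 = (-3 - (1)·-0.1250 - (-4)·-1.0000) / (9) = -0.7639
  x_3 = (5 - (1)·-0.1250 - (1)·0.0000) / (-3) = -1.7083
Iteration 3:
  x_1 = (6 - (3)·-0.7639 - (4)·-1.7083) / (8) = 1.8906
  x_2 = (-3 - (1)·1.2500 - (-4)·-1.7083) / (9) = -1.2315
  x_3 = (5 - (1)·1.2500 - (1)·-0.7639) / (-3) = -1.5046

(1.8906, -1.2315, -1.5046)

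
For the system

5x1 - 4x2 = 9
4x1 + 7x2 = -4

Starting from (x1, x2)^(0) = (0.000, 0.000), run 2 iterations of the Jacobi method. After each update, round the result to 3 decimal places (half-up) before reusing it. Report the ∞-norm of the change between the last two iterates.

1.029

Iteration 1:
  x1 = (9 - (-4)·0.000) / (5) = 1.800
  x2 = (-4 - (4)·0.000) / (7) = -0.571
Iteration 2:
  x1 = (9 - (-4)·-0.571) / (5) = 1.343
  x2 = (-4 - (4)·1.800) / (7) = -1.600
Change: (-0.457, -1.029) → max |·| = 1.029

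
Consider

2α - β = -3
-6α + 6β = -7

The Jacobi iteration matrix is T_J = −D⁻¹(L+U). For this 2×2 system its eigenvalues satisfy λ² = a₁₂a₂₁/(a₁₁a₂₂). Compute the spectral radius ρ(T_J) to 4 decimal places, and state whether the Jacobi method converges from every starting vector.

0.7071

a₁₂a₂₁/(a₁₁a₂₂) = (-1)·(-6) / ((2)·(6)) = 0.500000
ρ = √|0.500000| = √0.500000 = 0.7071
ρ < 1, so Jacobi converges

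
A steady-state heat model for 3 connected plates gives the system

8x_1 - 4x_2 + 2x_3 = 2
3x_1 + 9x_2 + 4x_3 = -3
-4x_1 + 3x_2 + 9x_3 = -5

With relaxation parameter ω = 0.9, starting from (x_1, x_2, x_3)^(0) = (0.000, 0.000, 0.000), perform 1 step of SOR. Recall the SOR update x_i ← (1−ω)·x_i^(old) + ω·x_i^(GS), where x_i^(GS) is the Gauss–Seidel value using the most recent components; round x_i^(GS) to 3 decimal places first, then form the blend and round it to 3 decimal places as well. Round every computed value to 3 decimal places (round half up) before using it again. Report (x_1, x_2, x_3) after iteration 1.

(0.225, -0.367, -0.300)

Iteration 1:
  x_1: GS value = (2 - (-4)·0.000 - (2)·0.000) / (8) = 0.250;  x_1 ← (1−ω)·0.000 + ω·0.250 = 0.225
  x_2: GS value = (-3 - (3)·0.225 - (4)·0.000) / (9) = -0.408;  x_2 ← (1−ω)·0.000 + ω·-0.408 = -0.367
  x_3: GS value = (-5 - (-4)·0.225 - (3)·-0.367) / (9) = -0.333;  x_3 ← (1−ω)·0.000 + ω·-0.333 = -0.300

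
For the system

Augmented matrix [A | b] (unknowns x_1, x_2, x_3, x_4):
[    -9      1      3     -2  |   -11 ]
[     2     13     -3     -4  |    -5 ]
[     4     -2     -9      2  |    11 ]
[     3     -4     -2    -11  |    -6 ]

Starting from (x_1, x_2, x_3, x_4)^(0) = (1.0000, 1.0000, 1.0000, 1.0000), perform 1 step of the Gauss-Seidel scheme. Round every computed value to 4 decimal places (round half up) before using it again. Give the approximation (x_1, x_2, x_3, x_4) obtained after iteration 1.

(1.4444, -0.0684, -0.3428, 1.0266)

Iteration 1:
  x_1 = (-11 - (1)·1.0000 - (3)·1.0000 - (-2)·1.0000) / (-9) = 1.4444
  x_2 = (-5 - (2)·1.4444 - (-3)·1.0000 - (-4)·1.0000) / (13) = -0.0684
  x_3 = (11 - (4)·1.4444 - (-2)·-0.0684 - (2)·1.0000) / (-9) = -0.3428
  x_4 = (-6 - (3)·1.4444 - (-4)·-0.0684 - (-2)·-0.3428) / (-11) = 1.0266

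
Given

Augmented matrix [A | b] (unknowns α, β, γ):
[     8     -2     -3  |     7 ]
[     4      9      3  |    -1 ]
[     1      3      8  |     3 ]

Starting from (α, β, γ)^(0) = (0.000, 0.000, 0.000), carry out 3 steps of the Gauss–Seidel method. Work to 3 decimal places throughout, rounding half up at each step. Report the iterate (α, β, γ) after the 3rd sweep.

(0.899, -0.681, 0.518)

Iteration 1:
  α = (7 - (-2)·0.000 - (-3)·0.000) / (8) = 0.875
  β = (-1 - (4)·0.875 - (3)·0.000) / (9) = -0.500
  γ = (3 - (1)·0.875 - (3)·-0.500) / (8) = 0.453
Iteration 2:
  α = (7 - (-2)·-0.500 - (-3)·0.453) / (8) = 0.920
  β = (-1 - (4)·0.920 - (3)·0.453) / (9) = -0.671
  γ = (3 - (1)·0.920 - (3)·-0.671) / (8) = 0.512
Iteration 3:
  α = (7 - (-2)·-0.671 - (-3)·0.512) / (8) = 0.899
  β = (-1 - (4)·0.899 - (3)·0.512) / (9) = -0.681
  γ = (3 - (1)·0.899 - (3)·-0.681) / (8) = 0.518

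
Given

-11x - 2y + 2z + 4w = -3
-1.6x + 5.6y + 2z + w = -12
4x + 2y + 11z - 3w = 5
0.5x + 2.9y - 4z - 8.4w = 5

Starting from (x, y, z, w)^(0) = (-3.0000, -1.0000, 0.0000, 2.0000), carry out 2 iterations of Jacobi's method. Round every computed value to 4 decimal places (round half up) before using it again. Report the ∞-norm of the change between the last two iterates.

1.9427

Iteration 1:
  x = (-3 - (-2)·-1.0000 - (2)·0.0000 - (4)·2.0000) / (-11) = 1.1818
  y = (-12 - (-1.6)·-3.0000 - (2)·0.0000 - (1)·2.0000) / (5.6) = -3.3571
  z = (5 - (4)·-3.0000 - (2)·-1.0000 - (-3)·2.0000) / (11) = 2.2727
  w = (5 - (0.5)·-3.0000 - (2.9)·-1.0000 - (-4)·0.0000) / (-8.4) = -1.1190
Iteration 2:
  x = (-3 - (-2)·-3.3571 - (2)·2.2727 - (4)·-1.1190) / (-11) = 0.8894
  y = (-12 - (-1.6)·1.1818 - (2)·2.2727 - (1)·-1.1190) / (5.6) = -2.4171
  z = (5 - (4)·1.1818 - (2)·-3.3571 - (-3)·-1.1190) / (11) = 0.3300
  w = (5 - (0.5)·1.1818 - (2.9)·-3.3571 - (-4)·2.2727) / (-8.4) = -2.7661
Change: (-0.2924, 0.9400, -1.9427, -1.6471) → max |·| = 1.9427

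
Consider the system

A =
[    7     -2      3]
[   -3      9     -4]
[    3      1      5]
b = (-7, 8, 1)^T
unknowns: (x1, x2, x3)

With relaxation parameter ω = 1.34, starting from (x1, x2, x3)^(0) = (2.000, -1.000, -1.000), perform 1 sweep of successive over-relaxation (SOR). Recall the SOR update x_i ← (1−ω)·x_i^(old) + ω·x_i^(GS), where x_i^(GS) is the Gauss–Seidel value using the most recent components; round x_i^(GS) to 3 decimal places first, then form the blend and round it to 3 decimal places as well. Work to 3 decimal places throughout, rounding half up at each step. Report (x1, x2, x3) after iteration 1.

Iteration 1:
  x1: GS value = (-7 - (-2)·-1.000 - (3)·-1.000) / (7) = -0.857;  x1 ← (1−ω)·2.000 + ω·-0.857 = -1.828
  x2: GS value = (8 - (-3)·-1.828 - (-4)·-1.000) / (9) = -0.165;  x2 ← (1−ω)·-1.000 + ω·-0.165 = 0.119
  x3: GS value = (1 - (3)·-1.828 - (1)·0.119) / (5) = 1.273;  x3 ← (1−ω)·-1.000 + ω·1.273 = 2.046

(-1.828, 0.119, 2.046)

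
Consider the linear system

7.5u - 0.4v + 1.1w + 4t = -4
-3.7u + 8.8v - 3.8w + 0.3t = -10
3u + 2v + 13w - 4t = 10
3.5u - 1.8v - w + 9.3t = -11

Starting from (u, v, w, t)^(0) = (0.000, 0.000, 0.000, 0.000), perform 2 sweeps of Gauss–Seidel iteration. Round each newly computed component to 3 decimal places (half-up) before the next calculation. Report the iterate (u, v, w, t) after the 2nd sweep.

Iteration 1:
  u = (-4 - (-0.4)·0.000 - (1.1)·0.000 - (4)·0.000) / (7.5) = -0.533
  v = (-10 - (-3.7)·-0.533 - (-3.8)·0.000 - (0.3)·0.000) / (8.8) = -1.360
  w = (10 - (3)·-0.533 - (2)·-1.360 - (-4)·0.000) / (13) = 1.101
  t = (-11 - (3.5)·-0.533 - (-1.8)·-1.360 - (-1)·1.101) / (9.3) = -1.127
Iteration 2:
  u = (-4 - (-0.4)·-1.360 - (1.1)·1.101 - (4)·-1.127) / (7.5) = -0.166
  v = (-10 - (-3.7)·-0.166 - (-3.8)·1.101 - (0.3)·-1.127) / (8.8) = -0.692
  w = (10 - (3)·-0.166 - (2)·-0.692 - (-4)·-1.127) / (13) = 0.567
  t = (-11 - (3.5)·-0.166 - (-1.8)·-0.692 - (-1)·0.567) / (9.3) = -1.193

(-0.166, -0.692, 0.567, -1.193)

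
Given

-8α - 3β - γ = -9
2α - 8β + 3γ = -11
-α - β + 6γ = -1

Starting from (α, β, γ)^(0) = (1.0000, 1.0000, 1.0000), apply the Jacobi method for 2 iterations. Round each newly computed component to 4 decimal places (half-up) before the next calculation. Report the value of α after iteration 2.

0.3542

Iteration 1:
  α = (-9 - (-3)·1.0000 - (-1)·1.0000) / (-8) = 0.6250
  β = (-11 - (2)·1.0000 - (3)·1.0000) / (-8) = 2.0000
  γ = (-1 - (-1)·1.0000 - (-1)·1.0000) / (6) = 0.1667
Iteration 2:
  α = (-9 - (-3)·2.0000 - (-1)·0.1667) / (-8) = 0.3542
  β = (-11 - (2)·0.6250 - (3)·0.1667) / (-8) = 1.5938
  γ = (-1 - (-1)·0.6250 - (-1)·2.0000) / (6) = 0.2708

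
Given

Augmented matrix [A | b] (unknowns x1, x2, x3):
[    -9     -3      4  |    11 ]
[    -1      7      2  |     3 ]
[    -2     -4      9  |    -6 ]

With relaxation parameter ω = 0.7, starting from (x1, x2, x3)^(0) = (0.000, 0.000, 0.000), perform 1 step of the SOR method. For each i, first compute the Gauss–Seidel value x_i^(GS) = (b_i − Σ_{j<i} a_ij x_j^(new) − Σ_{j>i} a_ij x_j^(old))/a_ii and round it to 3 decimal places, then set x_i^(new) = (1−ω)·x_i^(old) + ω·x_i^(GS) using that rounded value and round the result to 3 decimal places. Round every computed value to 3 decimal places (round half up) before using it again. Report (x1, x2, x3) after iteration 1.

(-0.855, 0.214, -0.533)

Iteration 1:
  x1: GS value = (11 - (-3)·0.000 - (4)·0.000) / (-9) = -1.222;  x1 ← (1−ω)·0.000 + ω·-1.222 = -0.855
  x2: GS value = (3 - (-1)·-0.855 - (2)·0.000) / (7) = 0.306;  x2 ← (1−ω)·0.000 + ω·0.306 = 0.214
  x3: GS value = (-6 - (-2)·-0.855 - (-4)·0.214) / (9) = -0.762;  x3 ← (1−ω)·0.000 + ω·-0.762 = -0.533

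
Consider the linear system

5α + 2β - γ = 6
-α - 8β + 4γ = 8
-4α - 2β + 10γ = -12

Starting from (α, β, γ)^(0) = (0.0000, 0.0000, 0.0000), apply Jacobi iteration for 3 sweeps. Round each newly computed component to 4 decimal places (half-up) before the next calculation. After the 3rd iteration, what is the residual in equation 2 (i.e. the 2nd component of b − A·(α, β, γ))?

Iteration 1:
  α = (6 - (2)·0.0000 - (-1)·0.0000) / (5) = 1.2000
  β = (8 - (-1)·0.0000 - (4)·0.0000) / (-8) = -1.0000
  γ = (-12 - (-4)·0.0000 - (-2)·0.0000) / (10) = -1.2000
Iteration 2:
  α = (6 - (2)·-1.0000 - (-1)·-1.2000) / (5) = 1.3600
  β = (8 - (-1)·1.2000 - (4)·-1.2000) / (-8) = -1.7500
  γ = (-12 - (-4)·1.2000 - (-2)·-1.0000) / (10) = -0.9200
Iteration 3:
  α = (6 - (2)·-1.7500 - (-1)·-0.9200) / (5) = 1.7160
  β = (8 - (-1)·1.3600 - (4)·-0.9200) / (-8) = -1.6300
  γ = (-12 - (-4)·1.3600 - (-2)·-1.7500) / (10) = -1.0060
Residual b − A·x = (-0.3260, 0.7000, 1.6640)

0.7000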